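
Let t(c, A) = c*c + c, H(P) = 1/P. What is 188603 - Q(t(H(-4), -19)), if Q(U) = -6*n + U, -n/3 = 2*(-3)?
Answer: 3019379/16 ≈ 1.8871e+5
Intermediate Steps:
H(P) = 1/P
t(c, A) = c + c**2 (t(c, A) = c**2 + c = c + c**2)
n = 18 (n = -6*(-3) = -3*(-6) = 18)
Q(U) = -108 + U (Q(U) = -6*18 + U = -108 + U)
188603 - Q(t(H(-4), -19)) = 188603 - (-108 + (1 + 1/(-4))/(-4)) = 188603 - (-108 - (1 - 1/4)/4) = 188603 - (-108 - 1/4*3/4) = 188603 - (-108 - 3/16) = 188603 - 1*(-1731/16) = 188603 + 1731/16 = 3019379/16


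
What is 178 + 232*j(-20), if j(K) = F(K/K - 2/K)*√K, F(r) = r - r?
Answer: 178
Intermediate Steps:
F(r) = 0
j(K) = 0 (j(K) = 0*√K = 0)
178 + 232*j(-20) = 178 + 232*0 = 178 + 0 = 178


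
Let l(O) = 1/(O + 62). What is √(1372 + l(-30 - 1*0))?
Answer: √87810/8 ≈ 37.041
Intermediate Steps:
l(O) = 1/(62 + O)
√(1372 + l(-30 - 1*0)) = √(1372 + 1/(62 + (-30 - 1*0))) = √(1372 + 1/(62 + (-30 + 0))) = √(1372 + 1/(62 - 30)) = √(1372 + 1/32) = √(43905/32) = √87810/8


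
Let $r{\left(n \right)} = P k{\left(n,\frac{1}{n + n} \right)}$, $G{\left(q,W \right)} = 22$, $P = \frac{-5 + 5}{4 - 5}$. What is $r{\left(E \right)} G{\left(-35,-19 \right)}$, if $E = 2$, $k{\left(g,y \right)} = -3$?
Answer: $0$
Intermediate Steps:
$P = 0$ ($P = \frac{0}{-1} = 0 \left(-1\right) = 0$)
$r{\left(n \right)} = 0$ ($r{\left(n \right)} = 0 \left(-3\right) = 0$)
$r{\left(E \right)} G{\left(-35,-19 \right)} = 0 \cdot 22 = 0$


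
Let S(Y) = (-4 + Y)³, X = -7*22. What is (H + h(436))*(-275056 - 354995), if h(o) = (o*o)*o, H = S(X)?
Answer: -49734678534744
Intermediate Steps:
X = -154
H = -3944312 (H = (-4 - 154)³ = (-158)³ = -3944312)
h(o) = o³ (h(o) = o²*o = o³)
(H + h(436))*(-275056 - 354995) = (-3944312 + 436³)*(-275056 - 354995) = (-3944312 + 82881856)*(-630051) = 78937544*(-630051) = -49734678534744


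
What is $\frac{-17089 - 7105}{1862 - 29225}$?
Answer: $\frac{24194}{27363} \approx 0.88419$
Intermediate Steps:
$\frac{-17089 - 7105}{1862 - 29225} = - \frac{24194}{-27363} = \left(-24194\right) \left(- \frac{1}{27363}\right) = \frac{24194}{27363}$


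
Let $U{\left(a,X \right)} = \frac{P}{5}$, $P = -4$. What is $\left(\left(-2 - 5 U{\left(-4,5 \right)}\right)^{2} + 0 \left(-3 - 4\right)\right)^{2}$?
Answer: $16$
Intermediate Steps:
$U{\left(a,X \right)} = - \frac{4}{5}$
$\left(\left(-2 - 5 U{\left(-4,5 \right)}\right)^{2} + 0 \left(-3 - 4\right)\right)^{2} = \left(\left(-2 - -4\right)^{2} + 0 \left(-3 - 4\right)\right)^{2} = \left(\left(-2 + 4\right)^{2} + 0 \left(-7\right)\right)^{2} = \left(2^{2} + 0\right)^{2} = \left(4 + 0\right)^{2} = 4^{2} = 16$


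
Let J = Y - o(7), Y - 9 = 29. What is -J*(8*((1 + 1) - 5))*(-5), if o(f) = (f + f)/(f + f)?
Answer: -4440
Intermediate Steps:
o(f) = 1 (o(f) = (2*f)/((2*f)) = (2*f)*(1/(2*f)) = 1)
Y = 38 (Y = 9 + 29 = 38)
J = 37 (J = 38 - 1*1 = 38 - 1 = 37)
-J*(8*((1 + 1) - 5))*(-5) = -37*(8*((1 + 1) - 5))*(-5) = -37*(8*(2 - 5))*(-5) = -37*(8*(-3))*(-5) = -37*(-24*(-5)) = -37*120 = -1*4440 = -4440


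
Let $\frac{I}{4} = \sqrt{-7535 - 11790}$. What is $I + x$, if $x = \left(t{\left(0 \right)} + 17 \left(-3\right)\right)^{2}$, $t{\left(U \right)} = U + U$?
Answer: $2601 + 20 i \sqrt{773} \approx 2601.0 + 556.06 i$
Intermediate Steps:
$I = 20 i \sqrt{773}$ ($I = 4 \sqrt{-7535 - 11790} = 4 \sqrt{-19325} = 4 \cdot 5 i \sqrt{773} = 20 i \sqrt{773} \approx 556.06 i$)
$t{\left(U \right)} = 2 U$
$x = 2601$ ($x = \left(2 \cdot 0 + 17 \left(-3\right)\right)^{2} = \left(0 - 51\right)^{2} = \left(-51\right)^{2} = 2601$)
$I + x = 20 i \sqrt{773} + 2601 = 2601 + 20 i \sqrt{773}$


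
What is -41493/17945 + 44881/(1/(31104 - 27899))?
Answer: 2581273450232/17945 ≈ 1.4384e+8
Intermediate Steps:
-41493/17945 + 44881/(1/(31104 - 27899)) = -41493*1/17945 + 44881/(1/3205) = -41493/17945 + 44881/(1/3205) = -41493/17945 + 44881*3205 = -41493/17945 + 143843605 = 2581273450232/17945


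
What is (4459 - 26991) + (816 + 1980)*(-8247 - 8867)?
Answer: -47873276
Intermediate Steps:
(4459 - 26991) + (816 + 1980)*(-8247 - 8867) = -22532 + 2796*(-17114) = -22532 - 47850744 = -47873276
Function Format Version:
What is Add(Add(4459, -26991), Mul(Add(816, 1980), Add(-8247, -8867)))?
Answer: -47873276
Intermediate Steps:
Add(Add(4459, -26991), Mul(Add(816, 1980), Add(-8247, -8867))) = Add(-22532, Mul(2796, -17114)) = Add(-22532, -47850744) = -47873276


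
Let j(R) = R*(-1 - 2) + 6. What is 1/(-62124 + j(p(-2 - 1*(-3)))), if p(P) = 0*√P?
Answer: -1/62118 ≈ -1.6098e-5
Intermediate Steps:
p(P) = 0
j(R) = 6 - 3*R (j(R) = R*(-3) + 6 = -3*R + 6 = 6 - 3*R)
1/(-62124 + j(p(-2 - 1*(-3)))) = 1/(-62124 + (6 - 3*0)) = 1/(-62124 + (6 + 0)) = 1/(-62124 + 6) = 1/(-62118) = -1/62118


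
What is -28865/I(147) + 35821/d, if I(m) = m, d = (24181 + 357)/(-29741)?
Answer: -157315086437/3607086 ≈ -43613.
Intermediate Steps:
d = -24538/29741 (d = 24538*(-1/29741) = -24538/29741 ≈ -0.82506)
-28865/I(147) + 35821/d = -28865/147 + 35821/(-24538/29741) = -28865*1/147 + 35821*(-29741/24538) = -28865/147 - 1065352361/24538 = -157315086437/3607086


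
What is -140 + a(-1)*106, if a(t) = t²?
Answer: -34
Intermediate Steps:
-140 + a(-1)*106 = -140 + (-1)²*106 = -140 + 1*106 = -140 + 106 = -34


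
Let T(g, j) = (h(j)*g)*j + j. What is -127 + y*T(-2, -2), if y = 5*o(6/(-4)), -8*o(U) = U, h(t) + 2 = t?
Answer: -1151/8 ≈ -143.88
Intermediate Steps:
h(t) = -2 + t
o(U) = -U/8
T(g, j) = j + g*j*(-2 + j) (T(g, j) = ((-2 + j)*g)*j + j = (g*(-2 + j))*j + j = g*j*(-2 + j) + j = j + g*j*(-2 + j))
y = 15/16 (y = 5*(-3/(4*(-4))) = 5*(-3*(-1)/(4*4)) = 5*(-⅛*(-3/2)) = 5*(3/16) = 15/16 ≈ 0.93750)
-127 + y*T(-2, -2) = -127 + 15*(-2*(1 - 2*(-2 - 2)))/16 = -127 + 15*(-2*(1 - 2*(-4)))/16 = -127 + 15*(-2*(1 + 8))/16 = -127 + 15*(-2*9)/16 = -127 + (15/16)*(-18) = -127 - 135/8 = -1151/8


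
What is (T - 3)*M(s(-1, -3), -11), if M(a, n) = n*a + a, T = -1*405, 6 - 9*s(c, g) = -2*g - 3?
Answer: 1360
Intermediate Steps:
s(c, g) = 1 + 2*g/9 (s(c, g) = ⅔ - (-2*g - 3)/9 = ⅔ - (-3 - 2*g)/9 = ⅔ + (⅓ + 2*g/9) = 1 + 2*g/9)
T = -405
M(a, n) = a + a*n (M(a, n) = a*n + a = a + a*n)
(T - 3)*M(s(-1, -3), -11) = (-405 - 3)*((1 + (2/9)*(-3))*(1 - 11)) = -408*(1 - ⅔)*(-10) = -136*(-10) = -408*(-10/3) = 1360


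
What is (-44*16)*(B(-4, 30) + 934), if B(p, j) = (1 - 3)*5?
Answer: -650496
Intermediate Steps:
B(p, j) = -10 (B(p, j) = -2*5 = -10)
(-44*16)*(B(-4, 30) + 934) = (-44*16)*(-10 + 934) = -704*924 = -650496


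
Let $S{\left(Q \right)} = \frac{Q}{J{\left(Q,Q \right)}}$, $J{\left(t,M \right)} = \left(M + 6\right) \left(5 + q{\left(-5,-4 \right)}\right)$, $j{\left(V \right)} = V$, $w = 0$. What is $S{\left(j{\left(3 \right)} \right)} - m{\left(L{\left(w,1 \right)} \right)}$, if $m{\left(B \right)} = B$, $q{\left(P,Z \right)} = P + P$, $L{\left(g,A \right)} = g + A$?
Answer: $- \frac{16}{15} \approx -1.0667$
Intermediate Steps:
$L{\left(g,A \right)} = A + g$
$q{\left(P,Z \right)} = 2 P$
$J{\left(t,M \right)} = -30 - 5 M$ ($J{\left(t,M \right)} = \left(M + 6\right) \left(5 + 2 \left(-5\right)\right) = \left(6 + M\right) \left(5 - 10\right) = \left(6 + M\right) \left(-5\right) = -30 - 5 M$)
$S{\left(Q \right)} = \frac{Q}{-30 - 5 Q}$
$S{\left(j{\left(3 \right)} \right)} - m{\left(L{\left(w,1 \right)} \right)} = \left(-1\right) 3 \frac{1}{30 + 5 \cdot 3} - \left(1 + 0\right) = \left(-1\right) 3 \frac{1}{30 + 15} - 1 = \left(-1\right) 3 \cdot \frac{1}{45} - 1 = - \frac{1}{15} - 1 = - \frac{16}{15}$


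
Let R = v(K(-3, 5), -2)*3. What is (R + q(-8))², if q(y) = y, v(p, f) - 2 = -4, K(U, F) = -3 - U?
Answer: 196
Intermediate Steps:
v(p, f) = -2 (v(p, f) = 2 - 4 = -2)
R = -6 (R = -2*3 = -6)
(R + q(-8))² = (-6 - 8)² = (-14)² = 196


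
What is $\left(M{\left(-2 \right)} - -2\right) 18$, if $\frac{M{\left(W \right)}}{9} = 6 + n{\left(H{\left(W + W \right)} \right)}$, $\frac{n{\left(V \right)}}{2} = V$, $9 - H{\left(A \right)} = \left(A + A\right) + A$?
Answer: $7812$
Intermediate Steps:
$H{\left(A \right)} = 9 - 3 A$ ($H{\left(A \right)} = 9 - \left(\left(A + A\right) + A\right) = 9 - \left(2 A + A\right) = 9 - 3 A$)
$n{\left(V \right)} = 2 V$
$M{\left(W \right)} = 216 - 108 W$ ($M{\left(W \right)} = 9 \left(6 + 2 \left(9 - 3 \left(W + W\right)\right)\right) = 9 \left(6 + 2 \left(9 - 3 \cdot 2 W\right)\right) = 9 \left(6 + 2 \left(9 - 6 W\right)\right) = 9 \left(6 - \left(-18 + 12 W\right)\right) = 9 \left(24 - 12 W\right) = 216 - 108 W$)
$\left(M{\left(-2 \right)} - -2\right) 18 = \left(\left(216 - -216\right) - -2\right) 18 = \left(\left(216 + 216\right) + 2\right) 18 = \left(432 + 2\right) 18 = 434 \cdot 18 = 7812$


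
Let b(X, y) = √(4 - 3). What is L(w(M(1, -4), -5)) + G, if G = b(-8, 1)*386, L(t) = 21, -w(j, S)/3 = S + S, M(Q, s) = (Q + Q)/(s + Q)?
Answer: 407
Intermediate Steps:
M(Q, s) = 2*Q/(Q + s) (M(Q, s) = (2*Q)/(Q + s) = 2*Q/(Q + s))
w(j, S) = -6*S (w(j, S) = -3*(S + S) = -6*S)
b(X, y) = 1 (b(X, y) = √1 = 1)
G = 386 (G = 1*386 = 386)
L(w(M(1, -4), -5)) + G = 21 + 386 = 407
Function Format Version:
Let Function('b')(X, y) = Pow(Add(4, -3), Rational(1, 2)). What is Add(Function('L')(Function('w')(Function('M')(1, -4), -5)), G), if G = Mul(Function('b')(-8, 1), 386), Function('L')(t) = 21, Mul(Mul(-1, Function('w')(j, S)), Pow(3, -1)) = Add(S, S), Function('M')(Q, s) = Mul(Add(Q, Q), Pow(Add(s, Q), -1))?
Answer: 407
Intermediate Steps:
Function('M')(Q, s) = Mul(2, Q, Pow(Add(Q, s), -1)) (Function('M')(Q, s) = Mul(Mul(2, Q), Pow(Add(Q, s), -1)) = Mul(2, Q, Pow(Add(Q, s), -1)))
Function('w')(j, S) = Mul(-6, S) (Function('w')(j, S) = Mul(-3, Add(S, S)) = Mul(-3, Mul(2, S)) = Mul(-6, S))
Function('b')(X, y) = 1 (Function('b')(X, y) = Pow(1, Rational(1, 2)) = 1)
G = 386 (G = Mul(1, 386) = 386)
Add(Function('L')(Function('w')(Function('M')(1, -4), -5)), G) = Add(21, 386) = 407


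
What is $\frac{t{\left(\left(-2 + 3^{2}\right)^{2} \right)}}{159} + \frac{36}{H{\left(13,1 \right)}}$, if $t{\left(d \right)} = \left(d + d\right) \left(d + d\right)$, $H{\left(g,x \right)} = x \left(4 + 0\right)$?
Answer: $\frac{11035}{159} \approx 69.402$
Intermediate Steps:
$H{\left(g,x \right)} = 4 x$ ($H{\left(g,x \right)} = x 4 = 4 x$)
$t{\left(d \right)} = 4 d^{2}$ ($t{\left(d \right)} = 2 d 2 d = 4 d^{2}$)
$\frac{t{\left(\left(-2 + 3^{2}\right)^{2} \right)}}{159} + \frac{36}{H{\left(13,1 \right)}} = \frac{4 \left(\left(-2 + 3^{2}\right)^{2}\right)^{2}}{159} + \frac{36}{4 \cdot 1} = 4 \left(\left(-2 + 9\right)^{2}\right)^{2} \cdot \frac{1}{159} + \frac{36}{4} = 4 \left(7^{2}\right)^{2} \cdot \frac{1}{159} + 36 \cdot \frac{1}{4} = 4 \cdot 49^{2} \cdot \frac{1}{159} + 9 = 4 \cdot 2401 \cdot \frac{1}{159} + 9 = 9604 \cdot \frac{1}{159} + 9 = \frac{9604}{159} + 9 = \frac{11035}{159}$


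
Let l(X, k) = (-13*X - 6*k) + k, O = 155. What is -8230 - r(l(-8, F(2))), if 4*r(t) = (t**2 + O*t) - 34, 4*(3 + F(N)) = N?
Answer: -258063/16 ≈ -16129.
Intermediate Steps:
F(N) = -3 + N/4
l(X, k) = -13*X - 5*k
r(t) = -17/2 + t**2/4 + 155*t/4 (r(t) = ((t**2 + 155*t) - 34)/4 = (-34 + t**2 + 155*t)/4 = -17/2 + t**2/4 + 155*t/4)
-8230 - r(l(-8, F(2))) = -8230 - (-17/2 + (-13*(-8) - 5*(-3 + (1/4)*2))**2/4 + 155*(-13*(-8) - 5*(-3 + (1/4)*2))/4) = -8230 - (-17/2 + (104 - 5*(-3 + 1/2))**2/4 + 155*(104 - 5*(-3 + 1/2))/4) = -8230 - (-17/2 + (104 - 5*(-5/2))**2/4 + 155*(104 - 5*(-5/2))/4) = -8230 - (-17/2 + (104 + 25/2)**2/4 + 155*(104 + 25/2)/4) = -8230 - (-17/2 + (233/2)**2/4 + (155/4)*(233/2)) = -8230 - (-17/2 + (1/4)*(54289/4) + 36115/8) = -8230 - (-17/2 + 54289/16 + 36115/8) = -8230 - 1*126383/16 = -8230 - 126383/16 = -258063/16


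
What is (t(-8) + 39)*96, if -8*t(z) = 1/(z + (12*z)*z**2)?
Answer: 5758275/1538 ≈ 3744.0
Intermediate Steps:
t(z) = -1/(8*(z + 12*z**3)) (t(z) = -1/(8*(z + (12*z)*z**2)) = -1/(8*(z + 12*z**3)))
(t(-8) + 39)*96 = (-1/(8*(-8) + 96*(-8)**3) + 39)*96 = (-1/(-64 + 96*(-512)) + 39)*96 = (-1/(-64 - 49152) + 39)*96 = (-1/(-49216) + 39)*96 = (-1*(-1/49216) + 39)*96 = (1/49216 + 39)*96 = (1919425/49216)*96 = 5758275/1538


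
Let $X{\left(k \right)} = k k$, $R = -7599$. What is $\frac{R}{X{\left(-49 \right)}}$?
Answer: $- \frac{7599}{2401} \approx -3.1649$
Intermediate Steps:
$X{\left(k \right)} = k^{2}$
$\frac{R}{X{\left(-49 \right)}} = - \frac{7599}{\left(-49\right)^{2}} = - \frac{7599}{2401}$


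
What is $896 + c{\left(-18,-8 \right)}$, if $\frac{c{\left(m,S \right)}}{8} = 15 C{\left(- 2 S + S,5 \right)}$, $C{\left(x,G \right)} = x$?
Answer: $1856$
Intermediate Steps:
$c{\left(m,S \right)} = - 120 S$ ($c{\left(m,S \right)} = 8 \cdot 15 \left(- 2 S + S\right) = 8 \cdot 15 \left(- S\right) = 8 \left(- 15 S\right) = - 120 S$)
$896 + c{\left(-18,-8 \right)} = 896 - -960 = 896 + 960 = 1856$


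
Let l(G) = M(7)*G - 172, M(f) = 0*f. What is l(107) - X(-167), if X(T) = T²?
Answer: -28061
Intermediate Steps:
M(f) = 0
l(G) = -172 (l(G) = 0*G - 172 = 0 - 172 = -172)
l(107) - X(-167) = -172 - 1*(-167)² = -172 - 1*27889 = -172 - 27889 = -28061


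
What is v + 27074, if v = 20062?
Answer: 47136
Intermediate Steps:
v + 27074 = 20062 + 27074 = 47136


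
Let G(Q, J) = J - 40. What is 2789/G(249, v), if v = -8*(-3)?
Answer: -2789/16 ≈ -174.31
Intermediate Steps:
v = 24
G(Q, J) = -40 + J
2789/G(249, v) = 2789/(-40 + 24) = 2789/(-16) = 2789*(-1/16) = -2789/16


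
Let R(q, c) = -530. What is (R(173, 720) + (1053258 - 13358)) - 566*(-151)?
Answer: 1124836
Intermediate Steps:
(R(173, 720) + (1053258 - 13358)) - 566*(-151) = (-530 + (1053258 - 13358)) - 566*(-151) = (-530 + 1039900) + 85466 = 1039370 + 85466 = 1124836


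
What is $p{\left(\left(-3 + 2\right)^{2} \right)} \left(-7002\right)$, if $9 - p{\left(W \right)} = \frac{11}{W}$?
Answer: $14004$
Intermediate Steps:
$p{\left(W \right)} = 9 - \frac{11}{W}$
$p{\left(\left(-3 + 2\right)^{2} \right)} \left(-7002\right) = \left(9 - \frac{11}{\left(-3 + 2\right)^{2}}\right) \left(-7002\right) = \left(9 - \frac{11}{\left(-1\right)^{2}}\right) \left(-7002\right) = \left(9 - \frac{11}{1}\right) \left(-7002\right) = \left(9 - 11\right) \left(-7002\right) = \left(-2\right) \left(-7002\right) = 14004$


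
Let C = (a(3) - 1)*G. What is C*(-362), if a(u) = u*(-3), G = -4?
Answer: -14480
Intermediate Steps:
a(u) = -3*u
C = 40 (C = (-3*3 - 1)*(-4) = (-9 - 1)*(-4) = -10*(-4) = 40)
C*(-362) = 40*(-362) = -14480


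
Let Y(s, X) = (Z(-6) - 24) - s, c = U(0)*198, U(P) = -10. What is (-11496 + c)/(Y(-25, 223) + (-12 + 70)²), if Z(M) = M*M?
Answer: -13476/3401 ≈ -3.9624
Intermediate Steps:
Z(M) = M²
c = -1980 (c = -10*198 = -1980)
Y(s, X) = 12 - s (Y(s, X) = ((-6)² - 24) - s = (36 - 24) - s = 12 - s)
(-11496 + c)/(Y(-25, 223) + (-12 + 70)²) = (-11496 - 1980)/((12 - 1*(-25)) + (-12 + 70)²) = -13476/((12 + 25) + 58²) = -13476/(37 + 3364) = -13476/3401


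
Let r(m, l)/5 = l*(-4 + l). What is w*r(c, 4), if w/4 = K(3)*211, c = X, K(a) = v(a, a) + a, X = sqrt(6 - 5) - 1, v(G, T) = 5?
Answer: 0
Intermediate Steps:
X = 0 (X = sqrt(1) - 1 = 1 - 1 = 0)
K(a) = 5 + a
c = 0
r(m, l) = 5*l*(-4 + l) (r(m, l) = 5*(l*(-4 + l)) = 5*l*(-4 + l))
w = 6752 (w = 4*((5 + 3)*211) = 4*(8*211) = 4*1688 = 6752)
w*r(c, 4) = 6752*(5*4*(-4 + 4)) = 6752*(5*4*0) = 6752*0 = 0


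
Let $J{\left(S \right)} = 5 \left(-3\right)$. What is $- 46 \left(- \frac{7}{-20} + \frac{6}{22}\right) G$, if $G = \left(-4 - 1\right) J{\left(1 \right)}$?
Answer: $- \frac{47265}{22} \approx -2148.4$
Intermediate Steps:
$J{\left(S \right)} = -15$
$G = 75$ ($G = \left(-4 - 1\right) \left(-15\right) = \left(-5\right) \left(-15\right) = 75$)
$- 46 \left(- \frac{7}{-20} + \frac{6}{22}\right) G = - 46 \left(- \frac{7}{-20} + \frac{6}{22}\right) 75 = - 46 \left(\left(-7\right) \left(- \frac{1}{20}\right) + 6 \cdot \frac{1}{22}\right) 75 = - 46 \left(\frac{7}{20} + \frac{3}{11}\right) 75 = \left(-46\right) \frac{137}{220} \cdot 75 = \left(- \frac{3151}{110}\right) 75 = - \frac{47265}{22}$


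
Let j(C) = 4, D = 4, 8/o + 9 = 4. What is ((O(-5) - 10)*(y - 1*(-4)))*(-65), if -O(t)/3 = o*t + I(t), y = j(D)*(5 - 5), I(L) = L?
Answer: 4940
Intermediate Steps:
o = -8/5 (o = 8/(-9 + 4) = 8/(-5) = 8*(-⅕) = -8/5 ≈ -1.6000)
y = 0 (y = 4*(5 - 5) = 4*0 = 0)
O(t) = 9*t/5 (O(t) = -3*(-8*t/5 + t) = -(-9)*t/5 = 9*t/5)
((O(-5) - 10)*(y - 1*(-4)))*(-65) = (((9/5)*(-5) - 10)*(0 - 1*(-4)))*(-65) = ((-9 - 10)*(0 + 4))*(-65) = -19*4*(-65) = -76*(-65) = 4940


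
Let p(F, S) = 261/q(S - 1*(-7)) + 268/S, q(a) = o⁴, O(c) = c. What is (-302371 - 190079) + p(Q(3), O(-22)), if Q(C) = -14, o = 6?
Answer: -780059777/1584 ≈ -4.9246e+5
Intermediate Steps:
q(a) = 1296 (q(a) = 6⁴ = 1296)
p(F, S) = 29/144 + 268/S (p(F, S) = 261/1296 + 268/S = 261*(1/1296) + 268/S = 29/144 + 268/S)
(-302371 - 190079) + p(Q(3), O(-22)) = (-302371 - 190079) + (29/144 + 268/(-22)) = -492450 + (29/144 + 268*(-1/22)) = -492450 + (29/144 - 134/11) = -492450 - 18977/1584 = -780059777/1584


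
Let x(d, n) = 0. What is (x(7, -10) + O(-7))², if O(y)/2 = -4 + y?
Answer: 484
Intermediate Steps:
O(y) = -8 + 2*y (O(y) = 2*(-4 + y) = -8 + 2*y)
(x(7, -10) + O(-7))² = (0 + (-8 + 2*(-7)))² = (0 + (-8 - 14))² = (0 - 22)² = (-22)² = 484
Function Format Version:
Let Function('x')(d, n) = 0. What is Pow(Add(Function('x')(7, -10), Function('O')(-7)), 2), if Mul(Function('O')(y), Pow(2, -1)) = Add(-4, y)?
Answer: 484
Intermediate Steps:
Function('O')(y) = Add(-8, Mul(2, y)) (Function('O')(y) = Mul(2, Add(-4, y)) = Add(-8, Mul(2, y)))
Pow(Add(Function('x')(7, -10), Function('O')(-7)), 2) = Pow(Add(0, Add(-8, Mul(2, -7))), 2) = Pow(Add(0, Add(-8, -14)), 2) = Pow(Add(0, -22), 2) = Pow(-22, 2) = 484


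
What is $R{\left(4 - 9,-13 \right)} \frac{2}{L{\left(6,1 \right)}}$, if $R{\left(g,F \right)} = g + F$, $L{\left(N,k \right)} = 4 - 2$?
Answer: $-18$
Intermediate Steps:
$L{\left(N,k \right)} = 2$
$R{\left(g,F \right)} = F + g$
$R{\left(4 - 9,-13 \right)} \frac{2}{L{\left(6,1 \right)}} = \left(-13 + \left(4 - 9\right)\right) \frac{2}{2} = \left(-13 - 5\right) 2 \cdot \frac{1}{2} = \left(-18\right) 1 = -18$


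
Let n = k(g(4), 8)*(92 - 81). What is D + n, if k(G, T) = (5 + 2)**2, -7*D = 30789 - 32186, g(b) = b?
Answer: 5170/7 ≈ 738.57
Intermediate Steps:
D = 1397/7 (D = -(30789 - 32186)/7 = -1/7*(-1397) = 1397/7 ≈ 199.57)
k(G, T) = 49 (k(G, T) = 7**2 = 49)
n = 539 (n = 49*(92 - 81) = 49*11 = 539)
D + n = 1397/7 + 539 = 5170/7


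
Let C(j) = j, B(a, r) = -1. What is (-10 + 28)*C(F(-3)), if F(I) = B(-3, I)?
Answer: -18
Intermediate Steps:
F(I) = -1
(-10 + 28)*C(F(-3)) = (-10 + 28)*(-1) = 18*(-1) = -18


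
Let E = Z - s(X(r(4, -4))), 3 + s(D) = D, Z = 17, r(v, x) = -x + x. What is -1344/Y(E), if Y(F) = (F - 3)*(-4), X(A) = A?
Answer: 336/17 ≈ 19.765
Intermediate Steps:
r(v, x) = 0
s(D) = -3 + D
E = 20 (E = 17 - (-3 + 0) = 17 - 1*(-3) = 17 + 3 = 20)
Y(F) = 12 - 4*F (Y(F) = (-3 + F)*(-4) = 12 - 4*F)
-1344/Y(E) = -1344/(12 - 4*20) = -1344/(12 - 80) = -1344/(-68) = -1344*(-1/68) = 336/17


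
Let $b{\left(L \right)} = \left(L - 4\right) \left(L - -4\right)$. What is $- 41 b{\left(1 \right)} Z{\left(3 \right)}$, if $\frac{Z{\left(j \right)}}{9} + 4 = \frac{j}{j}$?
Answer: $-16605$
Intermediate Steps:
$b{\left(L \right)} = \left(-4 + L\right) \left(4 + L\right)$ ($b{\left(L \right)} = \left(L - 4\right) \left(L + \left(-1 + 5\right)\right) = \left(L - 4\right) \left(L + 4\right) = \left(-4 + L\right) \left(4 + L\right)$)
$Z{\left(j \right)} = -27$ ($Z{\left(j \right)} = -36 + 9 \frac{j}{j} = -36 + 9 \cdot 1 = -36 + 9 = -27$)
$- 41 b{\left(1 \right)} Z{\left(3 \right)} = - 41 \left(-16 + 1^{2}\right) \left(-27\right) = - 41 \left(-16 + 1\right) \left(-27\right) = \left(-41\right) \left(-15\right) \left(-27\right) = 615 \left(-27\right) = -16605$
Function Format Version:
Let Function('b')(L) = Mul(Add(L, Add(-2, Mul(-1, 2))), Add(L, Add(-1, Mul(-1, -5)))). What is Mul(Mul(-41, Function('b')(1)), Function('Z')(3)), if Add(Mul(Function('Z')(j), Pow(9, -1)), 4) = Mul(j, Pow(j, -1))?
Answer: -16605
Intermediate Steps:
Function('b')(L) = Mul(Add(-4, L), Add(4, L)) (Function('b')(L) = Mul(Add(L, Add(-2, -2)), Add(L, Add(-1, 5))) = Mul(Add(L, -4), Add(L, 4)) = Mul(Add(-4, L), Add(4, L)))
Function('Z')(j) = -27 (Function('Z')(j) = Add(-36, Mul(9, Mul(j, Pow(j, -1)))) = Add(-36, Mul(9, 1)) = Add(-36, 9) = -27)
Mul(Mul(-41, Function('b')(1)), Function('Z')(3)) = Mul(Mul(-41, Add(-16, Pow(1, 2))), -27) = Mul(Mul(-41, Add(-16, 1)), -27) = Mul(Mul(-41, -15), -27) = Mul(615, -27) = -16605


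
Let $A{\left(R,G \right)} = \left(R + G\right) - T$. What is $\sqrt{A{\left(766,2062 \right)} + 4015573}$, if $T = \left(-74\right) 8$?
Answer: $\sqrt{4018993} \approx 2004.7$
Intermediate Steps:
$T = -592$
$A{\left(R,G \right)} = 592 + G + R$ ($A{\left(R,G \right)} = \left(R + G\right) - -592 = \left(G + R\right) + 592 = 592 + G + R$)
$\sqrt{A{\left(766,2062 \right)} + 4015573} = \sqrt{\left(592 + 2062 + 766\right) + 4015573} = \sqrt{3420 + 4015573} = \sqrt{4018993}$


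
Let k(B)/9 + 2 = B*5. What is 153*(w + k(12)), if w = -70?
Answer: 69156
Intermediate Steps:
k(B) = -18 + 45*B (k(B) = -18 + 9*(B*5) = -18 + 9*(5*B) = -18 + 45*B)
153*(w + k(12)) = 153*(-70 + (-18 + 45*12)) = 153*(-70 + (-18 + 540)) = 153*(-70 + 522) = 153*452 = 69156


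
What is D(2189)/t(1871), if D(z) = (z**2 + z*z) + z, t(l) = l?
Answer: 9585631/1871 ≈ 5123.3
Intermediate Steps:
D(z) = z + 2*z**2 (D(z) = (z**2 + z**2) + z = 2*z**2 + z = z + 2*z**2)
D(2189)/t(1871) = (2189*(1 + 2*2189))/1871 = (2189*(1 + 4378))*(1/1871) = (2189*4379)*(1/1871) = 9585631*(1/1871) = 9585631/1871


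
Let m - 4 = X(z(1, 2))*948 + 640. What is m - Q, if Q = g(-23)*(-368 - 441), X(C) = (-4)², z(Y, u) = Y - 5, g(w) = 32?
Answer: 41700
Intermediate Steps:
z(Y, u) = -5 + Y
X(C) = 16
m = 15812 (m = 4 + (16*948 + 640) = 4 + (15168 + 640) = 4 + 15808 = 15812)
Q = -25888 (Q = 32*(-368 - 441) = 32*(-809) = -25888)
m - Q = 15812 - 1*(-25888) = 15812 + 25888 = 41700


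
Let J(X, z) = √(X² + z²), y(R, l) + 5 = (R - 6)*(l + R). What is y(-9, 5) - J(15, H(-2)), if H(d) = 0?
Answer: 40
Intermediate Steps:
y(R, l) = -5 + (-6 + R)*(R + l) (y(R, l) = -5 + (R - 6)*(l + R) = -5 + (-6 + R)*(R + l))
y(-9, 5) - J(15, H(-2)) = (-5 + (-9)² - 6*(-9) - 6*5 - 9*5) - √(15² + 0²) = (-5 + 81 + 54 - 30 - 45) - √(225 + 0) = 55 - √225 = 55 - 1*15 = 55 - 15 = 40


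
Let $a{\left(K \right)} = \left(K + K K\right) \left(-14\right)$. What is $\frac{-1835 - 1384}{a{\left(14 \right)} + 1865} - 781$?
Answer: $- \frac{836356}{1075} \approx -778.01$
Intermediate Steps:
$a{\left(K \right)} = - 14 K - 14 K^{2}$ ($a{\left(K \right)} = \left(K + K^{2}\right) \left(-14\right) = - 14 K - 14 K^{2}$)
$\frac{-1835 - 1384}{a{\left(14 \right)} + 1865} - 781 = \frac{-1835 - 1384}{\left(-14\right) 14 \left(1 + 14\right) + 1865} - 781 = - \frac{3219}{\left(-14\right) 14 \cdot 15 + 1865} - 781 = - \frac{3219}{-2940 + 1865} - 781 = - \frac{3219}{-1075} - 781 = \left(-3219\right) \left(- \frac{1}{1075}\right) - 781 = \frac{3219}{1075} - 781 = - \frac{836356}{1075}$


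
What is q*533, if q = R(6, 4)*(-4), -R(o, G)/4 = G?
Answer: 34112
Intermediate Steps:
R(o, G) = -4*G
q = 64 (q = -4*4*(-4) = -16*(-4) = 64)
q*533 = 64*533 = 34112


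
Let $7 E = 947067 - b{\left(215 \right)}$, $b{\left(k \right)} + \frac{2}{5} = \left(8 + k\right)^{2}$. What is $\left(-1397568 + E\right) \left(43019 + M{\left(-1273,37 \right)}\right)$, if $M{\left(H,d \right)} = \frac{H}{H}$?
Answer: $-54608589936$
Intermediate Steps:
$b{\left(k \right)} = - \frac{2}{5} + \left(8 + k\right)^{2}$
$E = \frac{640956}{5}$ ($E = \frac{947067 - \left(- \frac{2}{5} + \left(8 + 215\right)^{2}\right)}{7} = \frac{947067 - \left(- \frac{2}{5} + 223^{2}\right)}{7} = \frac{947067 - \left(- \frac{2}{5} + 49729\right)}{7} = \frac{947067 - \frac{248643}{5}}{7} = \frac{1}{7} \cdot \frac{4486692}{5} = \frac{640956}{5} \approx 1.2819 \cdot 10^{5}$)
$M{\left(H,d \right)} = 1$
$\left(-1397568 + E\right) \left(43019 + M{\left(-1273,37 \right)}\right) = \left(-1397568 + \frac{640956}{5}\right) \left(43019 + 1\right) = \left(- \frac{6346884}{5}\right) 43020 = -54608589936$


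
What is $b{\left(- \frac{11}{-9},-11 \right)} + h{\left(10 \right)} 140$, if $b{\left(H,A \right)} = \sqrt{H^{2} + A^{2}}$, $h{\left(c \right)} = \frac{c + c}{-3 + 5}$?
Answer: $1400 + \frac{11 \sqrt{82}}{9} \approx 1411.1$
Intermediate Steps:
$h{\left(c \right)} = c$ ($h{\left(c \right)} = \frac{2 c}{2} = 2 c \frac{1}{2} = c$)
$b{\left(H,A \right)} = \sqrt{A^{2} + H^{2}}$
$b{\left(- \frac{11}{-9},-11 \right)} + h{\left(10 \right)} 140 = \sqrt{\left(-11\right)^{2} + \left(- \frac{11}{-9}\right)^{2}} + 10 \cdot 140 = \sqrt{121 + \left(\left(-11\right) \left(- \frac{1}{9}\right)\right)^{2}} + 1400 = \sqrt{121 + \left(\frac{11}{9}\right)^{2}} + 1400 = \sqrt{121 + \frac{121}{81}} + 1400 = \sqrt{\frac{9922}{81}} + 1400 = \frac{11 \sqrt{82}}{9} + 1400 = 1400 + \frac{11 \sqrt{82}}{9}$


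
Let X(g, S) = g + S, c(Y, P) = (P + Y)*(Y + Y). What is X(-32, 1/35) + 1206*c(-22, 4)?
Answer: 33429201/35 ≈ 9.5512e+5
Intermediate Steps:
c(Y, P) = 2*Y*(P + Y) (c(Y, P) = (P + Y)*(2*Y) = 2*Y*(P + Y))
X(g, S) = S + g
X(-32, 1/35) + 1206*c(-22, 4) = (1/35 - 32) + 1206*(2*(-22)*(4 - 22)) = (1/35 - 32) + 1206*(2*(-22)*(-18)) = -1119/35 + 1206*792 = -1119/35 + 955152 = 33429201/35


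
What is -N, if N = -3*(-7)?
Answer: -21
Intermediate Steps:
N = 21
-N = -1*21 = -21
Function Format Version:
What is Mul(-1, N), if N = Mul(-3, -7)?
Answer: -21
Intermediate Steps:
N = 21
Mul(-1, N) = Mul(-1, 21) = -21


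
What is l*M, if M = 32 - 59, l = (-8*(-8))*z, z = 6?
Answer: -10368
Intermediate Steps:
l = 384 (l = -8*(-8)*6 = 64*6 = 384)
M = -27
l*M = 384*(-27) = -10368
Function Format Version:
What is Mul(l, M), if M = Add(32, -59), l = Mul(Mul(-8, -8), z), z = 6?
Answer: -10368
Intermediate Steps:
l = 384 (l = Mul(Mul(-8, -8), 6) = Mul(64, 6) = 384)
M = -27
Mul(l, M) = Mul(384, -27) = -10368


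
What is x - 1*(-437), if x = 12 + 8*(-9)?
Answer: 377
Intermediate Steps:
x = -60 (x = 12 - 72 = -60)
x - 1*(-437) = -60 - 1*(-437) = -60 + 437 = 377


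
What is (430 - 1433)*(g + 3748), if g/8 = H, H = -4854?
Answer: 35189252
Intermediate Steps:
g = -38832 (g = 8*(-4854) = -38832)
(430 - 1433)*(g + 3748) = (430 - 1433)*(-38832 + 3748) = -1003*(-35084) = 35189252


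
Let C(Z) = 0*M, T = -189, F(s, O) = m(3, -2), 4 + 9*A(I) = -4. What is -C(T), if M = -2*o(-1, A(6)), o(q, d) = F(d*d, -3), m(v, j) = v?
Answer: 0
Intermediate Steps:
A(I) = -8/9 (A(I) = -4/9 + (⅑)*(-4) = -4/9 - 4/9 = -8/9)
F(s, O) = 3
o(q, d) = 3
M = -6 (M = -2*3 = -6)
C(Z) = 0 (C(Z) = 0*(-6) = 0)
-C(T) = -1*0 = 0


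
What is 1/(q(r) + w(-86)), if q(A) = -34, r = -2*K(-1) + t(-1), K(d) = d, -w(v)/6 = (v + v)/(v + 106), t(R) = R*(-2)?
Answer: 5/88 ≈ 0.056818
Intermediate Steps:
t(R) = -2*R
w(v) = -12*v/(106 + v) (w(v) = -6*(v + v)/(v + 106) = -6*2*v/(106 + v) = -12*v/(106 + v))
r = 4 (r = -2*(-1) - 2*(-1) = 2 + 2 = 4)
1/(q(r) + w(-86)) = 1/(-34 - 12*(-86)/(106 - 86)) = 1/(-34 - 12*(-86)/20) = 1/(-34 - 12*(-86)*1/20) = 1/(-34 + 258/5) = 1/(88/5) = 5/88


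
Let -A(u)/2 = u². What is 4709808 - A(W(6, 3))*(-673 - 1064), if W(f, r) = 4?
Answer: 4654224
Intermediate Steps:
A(u) = -2*u²
4709808 - A(W(6, 3))*(-673 - 1064) = 4709808 - (-2*4²)*(-673 - 1064) = 4709808 - (-2*16)*(-1737) = 4709808 - (-32)*(-1737) = 4709808 - 1*55584 = 4709808 - 55584 = 4654224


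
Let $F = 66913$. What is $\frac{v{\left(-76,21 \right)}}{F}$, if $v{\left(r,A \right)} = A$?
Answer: $\frac{3}{9559} \approx 0.00031384$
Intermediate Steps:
$\frac{v{\left(-76,21 \right)}}{F} = \frac{21}{66913} = 21 \cdot \frac{1}{66913} = \frac{3}{9559}$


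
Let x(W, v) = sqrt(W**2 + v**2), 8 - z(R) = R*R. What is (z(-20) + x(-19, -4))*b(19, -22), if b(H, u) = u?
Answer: 8624 - 22*sqrt(377) ≈ 8196.8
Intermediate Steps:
z(R) = 8 - R**2 (z(R) = 8 - R*R = 8 - R**2)
(z(-20) + x(-19, -4))*b(19, -22) = ((8 - 1*(-20)**2) + sqrt((-19)**2 + (-4)**2))*(-22) = ((8 - 1*400) + sqrt(361 + 16))*(-22) = ((8 - 400) + sqrt(377))*(-22) = (-392 + sqrt(377))*(-22) = 8624 - 22*sqrt(377)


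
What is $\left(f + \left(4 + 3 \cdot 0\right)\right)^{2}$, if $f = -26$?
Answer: $484$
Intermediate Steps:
$\left(f + \left(4 + 3 \cdot 0\right)\right)^{2} = \left(-26 + \left(4 + 3 \cdot 0\right)\right)^{2} = \left(-26 + \left(4 + 0\right)\right)^{2} = \left(-26 + 4\right)^{2} = \left(-22\right)^{2} = 484$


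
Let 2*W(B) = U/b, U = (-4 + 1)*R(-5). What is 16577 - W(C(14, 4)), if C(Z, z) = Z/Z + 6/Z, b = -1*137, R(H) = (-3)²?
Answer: 4542071/274 ≈ 16577.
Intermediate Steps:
R(H) = 9
b = -137
C(Z, z) = 1 + 6/Z
U = -27 (U = (-4 + 1)*9 = -3*9 = -27)
W(B) = 27/274 (W(B) = (-27/(-137))/2 = (-27*(-1/137))/2 = (½)*(27/137) = 27/274)
16577 - W(C(14, 4)) = 16577 - 1*27/274 = 16577 - 27/274 = 4542071/274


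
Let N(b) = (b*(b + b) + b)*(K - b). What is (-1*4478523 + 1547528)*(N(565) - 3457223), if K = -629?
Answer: 2246435128617335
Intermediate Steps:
N(b) = (-629 - b)*(b + 2*b²) (N(b) = (b*(b + b) + b)*(-629 - b) = (b*(2*b) + b)*(-629 - b) = (2*b² + b)*(-629 - b) = (b + 2*b²)*(-629 - b) = (-629 - b)*(b + 2*b²))
(-1*4478523 + 1547528)*(N(565) - 3457223) = (-1*4478523 + 1547528)*(-1*565*(629 + 2*565² + 1259*565) - 3457223) = (-4478523 + 1547528)*(-1*565*(629 + 2*319225 + 711335) - 3457223) = -2930995*(-1*565*(629 + 638450 + 711335) - 3457223) = -2930995*(-1*565*1350414 - 3457223) = -2930995*(-762983910 - 3457223) = -2930995*(-766441133) = 2246435128617335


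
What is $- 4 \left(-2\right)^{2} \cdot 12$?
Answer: $-192$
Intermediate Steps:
$- 4 \left(-2\right)^{2} \cdot 12 = \left(-4\right) 4 \cdot 12 = \left(-16\right) 12 = -192$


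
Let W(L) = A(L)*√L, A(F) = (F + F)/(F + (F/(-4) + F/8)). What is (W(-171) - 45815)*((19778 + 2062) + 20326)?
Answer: -1931835290 + 2023968*I*√19/7 ≈ -1.9318e+9 + 1.2603e+6*I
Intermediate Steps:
A(F) = 16/7 (A(F) = (2*F)/(F + (F*(-¼) + F*(⅛))) = (2*F)/(F + (-F/4 + F/8)) = (2*F)/(F - F/8) = (2*F)/((7*F/8)) = (2*F)*(8/(7*F)) = 16/7)
W(L) = 16*√L/7
(W(-171) - 45815)*((19778 + 2062) + 20326) = (16*√(-171)/7 - 45815)*((19778 + 2062) + 20326) = (16*(3*I*√19)/7 - 45815)*(21840 + 20326) = (48*I*√19/7 - 45815)*42166 = (-45815 + 48*I*√19/7)*42166 = -1931835290 + 2023968*I*√19/7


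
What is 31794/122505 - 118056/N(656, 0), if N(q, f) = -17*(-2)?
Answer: -2410228214/694195 ≈ -3472.0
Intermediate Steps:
N(q, f) = 34
31794/122505 - 118056/N(656, 0) = 31794/122505 - 118056/34 = 31794*(1/122505) - 118056*1/34 = 10598/40835 - 59028/17 = -2410228214/694195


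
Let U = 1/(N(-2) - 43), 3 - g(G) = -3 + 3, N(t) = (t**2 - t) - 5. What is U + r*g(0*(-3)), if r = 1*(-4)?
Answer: -505/42 ≈ -12.024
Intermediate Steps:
N(t) = -5 + t**2 - t
r = -4
g(G) = 3 (g(G) = 3 - (-3 + 3) = 3 - 1*0 = 3 + 0 = 3)
U = -1/42 (U = 1/((-5 + (-2)**2 - 1*(-2)) - 43) = 1/((-5 + 4 + 2) - 43) = 1/(1 - 43) = 1/(-42) = -1/42 ≈ -0.023810)
U + r*g(0*(-3)) = -1/42 - 4*3 = -1/42 - 12 = -505/42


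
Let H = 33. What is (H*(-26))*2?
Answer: -1716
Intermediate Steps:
(H*(-26))*2 = (33*(-26))*2 = -858*2 = -1716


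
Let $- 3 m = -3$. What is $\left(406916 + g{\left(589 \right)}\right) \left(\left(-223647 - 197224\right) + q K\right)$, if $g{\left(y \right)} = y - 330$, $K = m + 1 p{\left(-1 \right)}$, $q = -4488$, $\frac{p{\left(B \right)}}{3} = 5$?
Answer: $-200606571825$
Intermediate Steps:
$m = 1$ ($m = \left(- \frac{1}{3}\right) \left(-3\right) = 1$)
$p{\left(B \right)} = 15$ ($p{\left(B \right)} = 3 \cdot 5 = 15$)
$K = 16$ ($K = 1 + 1 \cdot 15 = 1 + 15 = 16$)
$g{\left(y \right)} = -330 + y$
$\left(406916 + g{\left(589 \right)}\right) \left(\left(-223647 - 197224\right) + q K\right) = \left(406916 + \left(-330 + 589\right)\right) \left(\left(-223647 - 197224\right) - 71808\right) = \left(406916 + 259\right) \left(-420871 - 71808\right) = 407175 \left(-492679\right) = -200606571825$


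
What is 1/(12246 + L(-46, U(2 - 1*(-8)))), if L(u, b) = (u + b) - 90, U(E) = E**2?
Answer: 1/12210 ≈ 8.1900e-5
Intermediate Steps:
L(u, b) = -90 + b + u (L(u, b) = (b + u) - 90 = -90 + b + u)
1/(12246 + L(-46, U(2 - 1*(-8)))) = 1/(12246 + (-90 + (2 - 1*(-8))**2 - 46)) = 1/(12246 + (-90 + (2 + 8)**2 - 46)) = 1/(12246 + (-90 + 10**2 - 46)) = 1/(12246 + (-90 + 100 - 46)) = 1/(12246 - 36) = 1/12210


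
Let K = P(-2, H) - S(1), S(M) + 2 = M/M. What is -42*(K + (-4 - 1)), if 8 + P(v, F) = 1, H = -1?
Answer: 462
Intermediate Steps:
P(v, F) = -7 (P(v, F) = -8 + 1 = -7)
S(M) = -1 (S(M) = -2 + M/M = -2 + 1 = -1)
K = -6 (K = -7 - 1*(-1) = -7 + 1 = -6)
-42*(K + (-4 - 1)) = -42*(-6 + (-4 - 1)) = -42*(-6 - 5) = -42*(-11) = 462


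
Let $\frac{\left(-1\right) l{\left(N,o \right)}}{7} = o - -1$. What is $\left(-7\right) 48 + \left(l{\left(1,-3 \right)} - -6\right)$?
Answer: $-316$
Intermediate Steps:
$l{\left(N,o \right)} = -7 - 7 o$ ($l{\left(N,o \right)} = - 7 \left(o - -1\right) = - 7 \left(o + 1\right) = - 7 \left(1 + o\right) = -7 - 7 o$)
$\left(-7\right) 48 + \left(l{\left(1,-3 \right)} - -6\right) = \left(-7\right) 48 - -20 = -336 + \left(\left(-7 + 21\right) + 6\right) = -336 + \left(14 + 6\right) = -336 + 20 = -316$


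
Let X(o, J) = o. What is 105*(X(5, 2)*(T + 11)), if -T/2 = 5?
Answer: 525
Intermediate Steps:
T = -10 (T = -2*5 = -10)
105*(X(5, 2)*(T + 11)) = 105*(5*(-10 + 11)) = 105*(5*1) = 105*5 = 525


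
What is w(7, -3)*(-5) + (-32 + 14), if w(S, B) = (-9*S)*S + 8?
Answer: 2147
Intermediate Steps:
w(S, B) = 8 - 9*S**2 (w(S, B) = -9*S**2 + 8 = 8 - 9*S**2)
w(7, -3)*(-5) + (-32 + 14) = (8 - 9*7**2)*(-5) + (-32 + 14) = (8 - 9*49)*(-5) - 18 = (8 - 441)*(-5) - 18 = -433*(-5) - 18 = 2165 - 18 = 2147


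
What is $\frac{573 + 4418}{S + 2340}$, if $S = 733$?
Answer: $\frac{713}{439} \approx 1.6241$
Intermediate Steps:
$\frac{573 + 4418}{S + 2340} = \frac{573 + 4418}{733 + 2340} = \frac{4991}{3073} = 4991 \cdot \frac{1}{3073} = \frac{713}{439}$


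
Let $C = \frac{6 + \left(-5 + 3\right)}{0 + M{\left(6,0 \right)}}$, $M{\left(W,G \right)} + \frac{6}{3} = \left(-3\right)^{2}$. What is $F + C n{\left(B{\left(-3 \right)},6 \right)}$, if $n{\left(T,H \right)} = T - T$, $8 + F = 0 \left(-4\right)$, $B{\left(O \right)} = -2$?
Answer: $-8$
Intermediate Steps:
$F = -8$ ($F = -8 + 0 \left(-4\right) = -8 + 0 = -8$)
$M{\left(W,G \right)} = 7$ ($M{\left(W,G \right)} = -2 + \left(-3\right)^{2} = -2 + 9 = 7$)
$n{\left(T,H \right)} = 0$
$C = \frac{4}{7}$ ($C = \frac{6 + \left(-5 + 3\right)}{0 + 7} = \frac{6 - 2}{7} = 4 \cdot \frac{1}{7} = \frac{4}{7} \approx 0.57143$)
$F + C n{\left(B{\left(-3 \right)},6 \right)} = -8 + \frac{4}{7} \cdot 0 = -8 + 0 = -8$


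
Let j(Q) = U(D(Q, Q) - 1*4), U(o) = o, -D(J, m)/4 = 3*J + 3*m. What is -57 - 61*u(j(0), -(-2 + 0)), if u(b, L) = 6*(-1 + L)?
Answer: -423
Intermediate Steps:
D(J, m) = -12*J - 12*m (D(J, m) = -4*(3*J + 3*m) = -12*J - 12*m)
j(Q) = -4 - 24*Q (j(Q) = (-12*Q - 12*Q) - 1*4 = -24*Q - 4 = -4 - 24*Q)
u(b, L) = -6 + 6*L
-57 - 61*u(j(0), -(-2 + 0)) = -57 - 61*(-6 + 6*(-(-2 + 0))) = -57 - 61*(-6 + 6*(-1*(-2))) = -57 - 61*(-6 + 6*2) = -57 - 61*(-6 + 12) = -57 - 61*6 = -57 - 366 = -423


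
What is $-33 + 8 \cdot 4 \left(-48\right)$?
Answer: $-1569$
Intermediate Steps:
$-33 + 8 \cdot 4 \left(-48\right) = -33 + 32 \left(-48\right) = -33 - 1536 = -1569$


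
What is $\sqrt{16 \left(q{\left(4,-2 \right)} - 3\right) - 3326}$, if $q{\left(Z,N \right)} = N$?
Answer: $i \sqrt{3406} \approx 58.361 i$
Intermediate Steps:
$\sqrt{16 \left(q{\left(4,-2 \right)} - 3\right) - 3326} = \sqrt{16 \left(-2 - 3\right) - 3326} = \sqrt{16 \left(-5\right) - 3326} = \sqrt{-80 - 3326} = \sqrt{-3406} = i \sqrt{3406}$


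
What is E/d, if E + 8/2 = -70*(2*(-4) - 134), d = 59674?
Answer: 4968/29837 ≈ 0.16650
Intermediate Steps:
E = 9936 (E = -4 - 70*(2*(-4) - 134) = -4 - 70*(-8 - 134) = -4 - 70*(-142) = -4 + 9940 = 9936)
E/d = 9936/59674 = 9936*(1/59674) = 4968/29837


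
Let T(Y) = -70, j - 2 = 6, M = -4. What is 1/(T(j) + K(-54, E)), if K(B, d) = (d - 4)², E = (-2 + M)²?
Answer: 1/954 ≈ 0.0010482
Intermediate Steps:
j = 8 (j = 2 + 6 = 8)
E = 36 (E = (-2 - 4)² = (-6)² = 36)
K(B, d) = (-4 + d)²
1/(T(j) + K(-54, E)) = 1/(-70 + (-4 + 36)²) = 1/(-70 + 32²) = 1/(-70 + 1024) = 1/954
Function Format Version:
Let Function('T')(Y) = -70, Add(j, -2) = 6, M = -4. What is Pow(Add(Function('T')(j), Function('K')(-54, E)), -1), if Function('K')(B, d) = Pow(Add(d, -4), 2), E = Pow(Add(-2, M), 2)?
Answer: Rational(1, 954) ≈ 0.0010482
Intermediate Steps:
j = 8 (j = Add(2, 6) = 8)
E = 36 (E = Pow(Add(-2, -4), 2) = Pow(-6, 2) = 36)
Function('K')(B, d) = Pow(Add(-4, d), 2)
Pow(Add(Function('T')(j), Function('K')(-54, E)), -1) = Pow(Add(-70, Pow(Add(-4, 36), 2)), -1) = Pow(Add(-70, Pow(32, 2)), -1) = Pow(Add(-70, 1024), -1) = Pow(954, -1) = Rational(1, 954)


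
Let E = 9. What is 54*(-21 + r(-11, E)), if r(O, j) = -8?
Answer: -1566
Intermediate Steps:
54*(-21 + r(-11, E)) = 54*(-21 - 8) = 54*(-29) = -1566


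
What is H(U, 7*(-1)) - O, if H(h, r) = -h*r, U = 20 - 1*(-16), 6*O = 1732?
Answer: -110/3 ≈ -36.667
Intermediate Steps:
O = 866/3 (O = (⅙)*1732 = 866/3 ≈ 288.67)
U = 36 (U = 20 + 16 = 36)
H(h, r) = -h*r
H(U, 7*(-1)) - O = -1*36*7*(-1) - 1*866/3 = -1*36*(-7) - 866/3 = 252 - 866/3 = -110/3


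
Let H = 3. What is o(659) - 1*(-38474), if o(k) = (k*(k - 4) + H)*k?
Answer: 284494506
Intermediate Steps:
o(k) = k*(3 + k*(-4 + k)) (o(k) = (k*(k - 4) + 3)*k = (k*(-4 + k) + 3)*k = (3 + k*(-4 + k))*k = k*(3 + k*(-4 + k)))
o(659) - 1*(-38474) = 659*(3 + 659**2 - 4*659) - 1*(-38474) = 659*(3 + 434281 - 2636) + 38474 = 659*431648 + 38474 = 284456032 + 38474 = 284494506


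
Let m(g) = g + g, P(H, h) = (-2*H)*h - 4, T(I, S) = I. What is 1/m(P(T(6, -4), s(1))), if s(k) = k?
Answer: -1/32 ≈ -0.031250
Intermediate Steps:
P(H, h) = -4 - 2*H*h (P(H, h) = -2*H*h - 4 = -4 - 2*H*h)
m(g) = 2*g
1/m(P(T(6, -4), s(1))) = 1/(2*(-4 - 2*6*1)) = 1/(2*(-4 - 12)) = 1/(2*(-16)) = 1/(-32) = -1/32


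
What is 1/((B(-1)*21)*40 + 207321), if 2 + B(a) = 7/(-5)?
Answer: 1/204465 ≈ 4.8908e-6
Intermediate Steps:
B(a) = -17/5 (B(a) = -2 + 7/(-5) = -2 + 7*(-1/5) = -2 - 7/5 = -17/5)
1/((B(-1)*21)*40 + 207321) = 1/(-17/5*21*40 + 207321) = 1/(-357/5*40 + 207321) = 1/(-2856 + 207321) = 1/204465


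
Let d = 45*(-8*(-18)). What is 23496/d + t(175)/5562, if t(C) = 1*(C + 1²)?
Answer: 101717/27810 ≈ 3.6576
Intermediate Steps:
d = 6480 (d = 45*144 = 6480)
t(C) = 1 + C (t(C) = 1*(C + 1) = 1*(1 + C) = 1 + C)
23496/d + t(175)/5562 = 23496/6480 + (1 + 175)/5562 = 23496*(1/6480) + 176*(1/5562) = 979/270 + 88/2781 = 101717/27810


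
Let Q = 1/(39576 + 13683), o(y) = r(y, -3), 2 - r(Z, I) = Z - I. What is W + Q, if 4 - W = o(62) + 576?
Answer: -27108830/53259 ≈ -509.00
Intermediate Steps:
r(Z, I) = 2 + I - Z (r(Z, I) = 2 - (Z - I) = 2 + (I - Z) = 2 + I - Z)
o(y) = -1 - y (o(y) = 2 - 3 - y = -1 - y)
Q = 1/53259 ≈ 1.8776e-5
W = -509 (W = 4 - ((-1 - 1*62) + 576) = 4 - ((-1 - 62) + 576) = 4 - (-63 + 576) = 4 - 1*513 = 4 - 513 = -509)
W + Q = -509 + 1/53259 = -27108830/53259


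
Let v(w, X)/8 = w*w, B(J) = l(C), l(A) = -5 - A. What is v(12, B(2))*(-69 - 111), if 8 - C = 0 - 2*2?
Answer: -207360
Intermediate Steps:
C = 12 (C = 8 - (0 - 2*2) = 8 - (0 - 4) = 8 - 1*(-4) = 8 + 4 = 12)
B(J) = -17 (B(J) = -5 - 1*12 = -5 - 12 = -17)
v(w, X) = 8*w² (v(w, X) = 8*(w*w) = 8*w²)
v(12, B(2))*(-69 - 111) = (8*12²)*(-69 - 111) = (8*144)*(-180) = 1152*(-180) = -207360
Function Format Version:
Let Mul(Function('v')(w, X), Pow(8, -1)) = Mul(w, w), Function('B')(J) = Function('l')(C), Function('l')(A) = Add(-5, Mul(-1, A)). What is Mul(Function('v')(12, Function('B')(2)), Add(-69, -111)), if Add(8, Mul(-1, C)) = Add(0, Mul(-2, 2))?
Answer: -207360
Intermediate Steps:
C = 12 (C = Add(8, Mul(-1, Add(0, Mul(-2, 2)))) = Add(8, Mul(-1, Add(0, -4))) = Add(8, Mul(-1, -4)) = Add(8, 4) = 12)
Function('B')(J) = -17 (Function('B')(J) = Add(-5, Mul(-1, 12)) = Add(-5, -12) = -17)
Function('v')(w, X) = Mul(8, Pow(w, 2)) (Function('v')(w, X) = Mul(8, Mul(w, w)) = Mul(8, Pow(w, 2)))
Mul(Function('v')(12, Function('B')(2)), Add(-69, -111)) = Mul(Mul(8, Pow(12, 2)), Add(-69, -111)) = Mul(Mul(8, 144), -180) = Mul(1152, -180) = -207360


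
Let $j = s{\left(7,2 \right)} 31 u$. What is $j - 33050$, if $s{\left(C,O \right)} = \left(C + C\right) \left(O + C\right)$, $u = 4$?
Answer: $-17426$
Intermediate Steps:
$s{\left(C,O \right)} = 2 C \left(C + O\right)$
$j = 15624$ ($j = 2 \cdot 7 \left(7 + 2\right) 31 \cdot 4 = 2 \cdot 7 \cdot 9 \cdot 31 \cdot 4 = 126 \cdot 31 \cdot 4 = 3906 \cdot 4 = 15624$)
$j - 33050 = 15624 - 33050 = -17426$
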